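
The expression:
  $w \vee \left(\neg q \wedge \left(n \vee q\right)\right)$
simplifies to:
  $w \vee \left(n \wedge \neg q\right)$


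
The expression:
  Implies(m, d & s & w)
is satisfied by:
  {d: True, w: True, s: True, m: False}
  {d: True, w: True, s: False, m: False}
  {d: True, s: True, w: False, m: False}
  {d: True, s: False, w: False, m: False}
  {w: True, s: True, d: False, m: False}
  {w: True, d: False, s: False, m: False}
  {w: False, s: True, d: False, m: False}
  {w: False, d: False, s: False, m: False}
  {d: True, m: True, w: True, s: True}


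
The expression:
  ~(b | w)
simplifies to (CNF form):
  ~b & ~w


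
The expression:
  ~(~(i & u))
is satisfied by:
  {i: True, u: True}


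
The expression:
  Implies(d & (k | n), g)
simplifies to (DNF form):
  g | ~d | (~k & ~n)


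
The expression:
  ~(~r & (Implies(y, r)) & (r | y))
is always true.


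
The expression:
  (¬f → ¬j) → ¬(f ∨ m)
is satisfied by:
  {j: True, f: False, m: False}
  {j: False, f: False, m: False}
  {m: True, j: True, f: False}


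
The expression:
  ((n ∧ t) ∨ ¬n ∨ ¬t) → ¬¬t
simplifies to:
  t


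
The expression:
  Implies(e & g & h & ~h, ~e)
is always true.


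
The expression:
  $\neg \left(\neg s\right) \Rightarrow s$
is always true.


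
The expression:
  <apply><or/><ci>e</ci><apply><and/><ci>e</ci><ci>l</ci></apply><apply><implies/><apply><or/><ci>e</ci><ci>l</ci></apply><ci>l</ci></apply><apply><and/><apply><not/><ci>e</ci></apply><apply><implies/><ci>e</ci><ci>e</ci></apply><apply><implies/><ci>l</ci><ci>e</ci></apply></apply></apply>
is always true.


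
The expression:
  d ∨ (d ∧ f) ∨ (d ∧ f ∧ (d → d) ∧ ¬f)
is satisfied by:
  {d: True}


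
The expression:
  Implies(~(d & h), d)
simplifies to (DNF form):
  d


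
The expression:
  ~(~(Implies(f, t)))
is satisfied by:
  {t: True, f: False}
  {f: False, t: False}
  {f: True, t: True}


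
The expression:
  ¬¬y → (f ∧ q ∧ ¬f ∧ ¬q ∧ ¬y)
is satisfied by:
  {y: False}


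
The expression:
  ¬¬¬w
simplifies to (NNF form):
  ¬w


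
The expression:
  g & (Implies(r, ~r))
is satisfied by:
  {g: True, r: False}


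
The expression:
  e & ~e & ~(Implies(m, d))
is never true.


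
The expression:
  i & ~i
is never true.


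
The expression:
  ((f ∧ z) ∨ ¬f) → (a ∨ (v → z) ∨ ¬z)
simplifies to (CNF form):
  True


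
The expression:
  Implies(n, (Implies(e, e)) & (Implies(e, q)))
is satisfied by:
  {q: True, e: False, n: False}
  {e: False, n: False, q: False}
  {n: True, q: True, e: False}
  {n: True, e: False, q: False}
  {q: True, e: True, n: False}
  {e: True, q: False, n: False}
  {n: True, e: True, q: True}


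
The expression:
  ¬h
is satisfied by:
  {h: False}


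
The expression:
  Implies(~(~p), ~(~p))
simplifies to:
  True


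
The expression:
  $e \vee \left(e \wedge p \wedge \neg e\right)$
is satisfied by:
  {e: True}


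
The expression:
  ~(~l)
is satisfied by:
  {l: True}


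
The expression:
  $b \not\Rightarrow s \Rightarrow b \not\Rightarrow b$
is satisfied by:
  {s: True, b: False}
  {b: False, s: False}
  {b: True, s: True}


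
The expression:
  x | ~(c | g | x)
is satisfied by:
  {x: True, g: False, c: False}
  {x: True, c: True, g: False}
  {x: True, g: True, c: False}
  {x: True, c: True, g: True}
  {c: False, g: False, x: False}


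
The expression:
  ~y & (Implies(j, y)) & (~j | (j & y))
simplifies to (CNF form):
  ~j & ~y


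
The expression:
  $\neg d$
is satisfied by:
  {d: False}


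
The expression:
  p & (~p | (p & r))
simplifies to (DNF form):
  p & r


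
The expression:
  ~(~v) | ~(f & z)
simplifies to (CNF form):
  v | ~f | ~z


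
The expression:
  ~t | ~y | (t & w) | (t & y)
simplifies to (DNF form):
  True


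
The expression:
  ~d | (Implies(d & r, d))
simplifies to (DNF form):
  True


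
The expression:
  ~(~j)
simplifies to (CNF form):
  j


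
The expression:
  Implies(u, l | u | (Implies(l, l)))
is always true.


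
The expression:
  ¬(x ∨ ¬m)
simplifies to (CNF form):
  m ∧ ¬x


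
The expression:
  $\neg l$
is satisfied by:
  {l: False}


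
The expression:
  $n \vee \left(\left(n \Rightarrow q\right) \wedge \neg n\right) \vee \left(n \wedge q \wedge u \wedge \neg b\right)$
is always true.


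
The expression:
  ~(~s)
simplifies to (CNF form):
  s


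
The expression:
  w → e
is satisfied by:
  {e: True, w: False}
  {w: False, e: False}
  {w: True, e: True}


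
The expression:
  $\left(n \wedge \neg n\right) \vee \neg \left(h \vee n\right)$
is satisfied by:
  {n: False, h: False}


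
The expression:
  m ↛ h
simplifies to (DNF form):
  m ∧ ¬h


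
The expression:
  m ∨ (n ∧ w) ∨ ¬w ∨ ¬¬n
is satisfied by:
  {n: True, m: True, w: False}
  {n: True, w: False, m: False}
  {m: True, w: False, n: False}
  {m: False, w: False, n: False}
  {n: True, m: True, w: True}
  {n: True, w: True, m: False}
  {m: True, w: True, n: False}


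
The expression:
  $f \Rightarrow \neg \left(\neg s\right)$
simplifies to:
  $s \vee \neg f$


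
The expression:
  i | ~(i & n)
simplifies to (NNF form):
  True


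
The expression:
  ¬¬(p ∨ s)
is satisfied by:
  {p: True, s: True}
  {p: True, s: False}
  {s: True, p: False}


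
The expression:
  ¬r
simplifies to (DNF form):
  ¬r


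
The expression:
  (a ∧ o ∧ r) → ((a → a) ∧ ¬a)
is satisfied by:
  {o: False, a: False, r: False}
  {r: True, o: False, a: False}
  {a: True, o: False, r: False}
  {r: True, a: True, o: False}
  {o: True, r: False, a: False}
  {r: True, o: True, a: False}
  {a: True, o: True, r: False}


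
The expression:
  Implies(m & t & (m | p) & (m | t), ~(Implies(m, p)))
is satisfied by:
  {p: False, m: False, t: False}
  {t: True, p: False, m: False}
  {m: True, p: False, t: False}
  {t: True, m: True, p: False}
  {p: True, t: False, m: False}
  {t: True, p: True, m: False}
  {m: True, p: True, t: False}


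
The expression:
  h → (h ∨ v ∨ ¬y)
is always true.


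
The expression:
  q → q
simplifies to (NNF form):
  True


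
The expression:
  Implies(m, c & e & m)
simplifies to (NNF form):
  ~m | (c & e)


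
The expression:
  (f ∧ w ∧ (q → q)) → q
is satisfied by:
  {q: True, w: False, f: False}
  {w: False, f: False, q: False}
  {f: True, q: True, w: False}
  {f: True, w: False, q: False}
  {q: True, w: True, f: False}
  {w: True, q: False, f: False}
  {f: True, w: True, q: True}


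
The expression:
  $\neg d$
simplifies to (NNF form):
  $\neg d$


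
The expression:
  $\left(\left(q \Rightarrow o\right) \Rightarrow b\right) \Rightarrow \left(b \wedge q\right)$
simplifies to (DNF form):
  $\left(b \wedge q\right) \vee \left(o \wedge \neg b\right) \vee \left(\neg b \wedge \neg q\right)$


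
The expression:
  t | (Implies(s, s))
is always true.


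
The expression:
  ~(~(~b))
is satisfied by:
  {b: False}


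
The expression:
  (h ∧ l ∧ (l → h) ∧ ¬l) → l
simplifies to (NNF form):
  True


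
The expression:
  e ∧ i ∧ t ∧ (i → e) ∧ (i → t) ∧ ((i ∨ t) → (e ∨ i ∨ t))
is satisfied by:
  {t: True, i: True, e: True}


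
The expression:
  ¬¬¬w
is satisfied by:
  {w: False}


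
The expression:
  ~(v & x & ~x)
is always true.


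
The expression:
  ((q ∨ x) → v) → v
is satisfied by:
  {x: True, q: True, v: True}
  {x: True, q: True, v: False}
  {x: True, v: True, q: False}
  {x: True, v: False, q: False}
  {q: True, v: True, x: False}
  {q: True, v: False, x: False}
  {v: True, q: False, x: False}


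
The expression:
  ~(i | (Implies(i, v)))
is never true.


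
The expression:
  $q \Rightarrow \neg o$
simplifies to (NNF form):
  $\neg o \vee \neg q$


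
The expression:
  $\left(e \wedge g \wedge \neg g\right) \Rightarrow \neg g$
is always true.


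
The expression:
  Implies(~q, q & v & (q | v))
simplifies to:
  q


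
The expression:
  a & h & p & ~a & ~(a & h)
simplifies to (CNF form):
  False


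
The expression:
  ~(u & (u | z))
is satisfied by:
  {u: False}


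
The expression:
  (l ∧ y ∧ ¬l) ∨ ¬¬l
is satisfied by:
  {l: True}


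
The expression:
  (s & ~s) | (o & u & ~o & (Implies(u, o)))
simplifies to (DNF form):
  False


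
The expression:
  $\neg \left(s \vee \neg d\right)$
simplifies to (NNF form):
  $d \wedge \neg s$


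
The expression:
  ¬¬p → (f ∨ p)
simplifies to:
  True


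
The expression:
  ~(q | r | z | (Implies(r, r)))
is never true.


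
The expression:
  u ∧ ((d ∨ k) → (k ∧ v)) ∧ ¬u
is never true.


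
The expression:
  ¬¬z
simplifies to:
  z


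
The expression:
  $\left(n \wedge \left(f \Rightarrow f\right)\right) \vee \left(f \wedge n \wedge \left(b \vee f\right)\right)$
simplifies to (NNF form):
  $n$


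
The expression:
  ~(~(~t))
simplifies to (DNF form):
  ~t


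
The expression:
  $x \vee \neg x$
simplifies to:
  $\text{True}$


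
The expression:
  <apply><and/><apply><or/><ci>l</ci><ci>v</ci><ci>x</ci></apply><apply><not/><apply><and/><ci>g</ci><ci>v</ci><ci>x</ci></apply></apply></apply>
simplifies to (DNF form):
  <apply><or/><apply><and/><ci>l</ci><apply><not/><ci>v</ci></apply></apply><apply><and/><ci>v</ci><apply><not/><ci>x</ci></apply></apply><apply><and/><ci>x</ci><apply><not/><ci>g</ci></apply></apply><apply><and/><ci>x</ci><apply><not/><ci>v</ci></apply></apply></apply>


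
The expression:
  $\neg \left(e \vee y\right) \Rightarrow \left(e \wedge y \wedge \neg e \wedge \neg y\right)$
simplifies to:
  $e \vee y$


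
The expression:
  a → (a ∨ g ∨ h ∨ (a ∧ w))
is always true.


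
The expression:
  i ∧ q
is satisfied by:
  {i: True, q: True}


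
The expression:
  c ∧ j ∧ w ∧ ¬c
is never true.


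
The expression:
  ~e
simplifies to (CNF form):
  ~e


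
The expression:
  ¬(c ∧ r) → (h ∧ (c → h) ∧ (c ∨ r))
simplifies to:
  (c ∧ h) ∨ (c ∧ r) ∨ (h ∧ r)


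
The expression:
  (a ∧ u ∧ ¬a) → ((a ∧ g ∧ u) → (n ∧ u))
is always true.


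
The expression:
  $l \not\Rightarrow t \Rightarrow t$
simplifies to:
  $t \vee \neg l$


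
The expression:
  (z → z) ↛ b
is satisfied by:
  {b: False}


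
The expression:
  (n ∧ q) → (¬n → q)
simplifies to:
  True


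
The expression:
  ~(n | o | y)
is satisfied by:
  {n: False, y: False, o: False}


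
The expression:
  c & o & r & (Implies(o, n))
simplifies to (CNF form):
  c & n & o & r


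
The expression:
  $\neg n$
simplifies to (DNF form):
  $\neg n$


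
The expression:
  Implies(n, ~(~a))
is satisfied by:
  {a: True, n: False}
  {n: False, a: False}
  {n: True, a: True}


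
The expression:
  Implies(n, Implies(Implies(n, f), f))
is always true.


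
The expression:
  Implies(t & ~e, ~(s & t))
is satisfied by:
  {e: True, s: False, t: False}
  {s: False, t: False, e: False}
  {t: True, e: True, s: False}
  {t: True, s: False, e: False}
  {e: True, s: True, t: False}
  {s: True, e: False, t: False}
  {t: True, s: True, e: True}


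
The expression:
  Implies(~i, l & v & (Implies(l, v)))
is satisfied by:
  {i: True, l: True, v: True}
  {i: True, l: True, v: False}
  {i: True, v: True, l: False}
  {i: True, v: False, l: False}
  {l: True, v: True, i: False}


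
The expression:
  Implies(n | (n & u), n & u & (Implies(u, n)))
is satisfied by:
  {u: True, n: False}
  {n: False, u: False}
  {n: True, u: True}


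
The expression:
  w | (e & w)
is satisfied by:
  {w: True}


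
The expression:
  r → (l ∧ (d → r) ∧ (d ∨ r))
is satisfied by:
  {l: True, r: False}
  {r: False, l: False}
  {r: True, l: True}


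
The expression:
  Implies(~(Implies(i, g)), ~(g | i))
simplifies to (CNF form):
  g | ~i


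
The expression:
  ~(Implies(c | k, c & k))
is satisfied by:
  {k: True, c: False}
  {c: True, k: False}


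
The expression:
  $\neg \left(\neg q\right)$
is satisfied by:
  {q: True}


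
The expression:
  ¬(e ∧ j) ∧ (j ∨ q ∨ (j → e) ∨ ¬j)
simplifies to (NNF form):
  ¬e ∨ ¬j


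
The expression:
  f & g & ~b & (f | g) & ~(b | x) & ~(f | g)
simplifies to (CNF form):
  False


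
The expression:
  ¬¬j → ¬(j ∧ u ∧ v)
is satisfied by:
  {u: False, v: False, j: False}
  {j: True, u: False, v: False}
  {v: True, u: False, j: False}
  {j: True, v: True, u: False}
  {u: True, j: False, v: False}
  {j: True, u: True, v: False}
  {v: True, u: True, j: False}


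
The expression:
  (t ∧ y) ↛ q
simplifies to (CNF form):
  t ∧ y ∧ ¬q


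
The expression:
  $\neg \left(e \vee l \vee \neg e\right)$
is never true.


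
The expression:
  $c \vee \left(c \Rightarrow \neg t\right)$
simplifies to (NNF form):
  $\text{True}$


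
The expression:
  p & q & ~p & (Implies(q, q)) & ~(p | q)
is never true.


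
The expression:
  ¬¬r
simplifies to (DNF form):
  r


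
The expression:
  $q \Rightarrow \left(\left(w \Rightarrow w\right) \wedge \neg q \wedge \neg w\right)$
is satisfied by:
  {q: False}


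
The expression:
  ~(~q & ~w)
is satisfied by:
  {q: True, w: True}
  {q: True, w: False}
  {w: True, q: False}


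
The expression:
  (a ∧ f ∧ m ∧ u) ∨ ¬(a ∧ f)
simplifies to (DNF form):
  (m ∧ u) ∨ ¬a ∨ ¬f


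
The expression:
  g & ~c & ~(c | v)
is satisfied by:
  {g: True, v: False, c: False}


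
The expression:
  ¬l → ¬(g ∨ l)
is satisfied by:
  {l: True, g: False}
  {g: False, l: False}
  {g: True, l: True}


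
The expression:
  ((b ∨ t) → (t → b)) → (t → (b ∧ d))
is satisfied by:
  {d: True, t: False, b: False}
  {t: False, b: False, d: False}
  {b: True, d: True, t: False}
  {b: True, t: False, d: False}
  {d: True, t: True, b: False}
  {t: True, d: False, b: False}
  {b: True, t: True, d: True}


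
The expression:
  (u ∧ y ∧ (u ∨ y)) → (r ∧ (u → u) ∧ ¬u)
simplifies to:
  ¬u ∨ ¬y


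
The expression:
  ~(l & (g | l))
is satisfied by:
  {l: False}


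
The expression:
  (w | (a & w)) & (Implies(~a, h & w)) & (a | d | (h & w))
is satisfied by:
  {w: True, a: True, h: True}
  {w: True, a: True, h: False}
  {w: True, h: True, a: False}


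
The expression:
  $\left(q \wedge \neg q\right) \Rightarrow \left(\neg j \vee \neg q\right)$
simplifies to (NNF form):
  $\text{True}$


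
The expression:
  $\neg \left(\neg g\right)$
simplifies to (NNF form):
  $g$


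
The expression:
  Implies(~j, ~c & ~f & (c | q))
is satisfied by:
  {j: True, q: True, c: False, f: False}
  {j: True, c: False, q: False, f: False}
  {f: True, j: True, q: True, c: False}
  {f: True, j: True, c: False, q: False}
  {j: True, q: True, c: True, f: False}
  {j: True, c: True, q: False, f: False}
  {j: True, f: True, c: True, q: True}
  {j: True, f: True, c: True, q: False}
  {q: True, f: False, c: False, j: False}


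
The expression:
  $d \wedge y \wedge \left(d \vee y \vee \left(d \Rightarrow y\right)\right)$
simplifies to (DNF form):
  $d \wedge y$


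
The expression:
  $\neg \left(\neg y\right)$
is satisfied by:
  {y: True}


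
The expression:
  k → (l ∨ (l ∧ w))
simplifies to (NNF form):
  l ∨ ¬k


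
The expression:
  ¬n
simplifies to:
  ¬n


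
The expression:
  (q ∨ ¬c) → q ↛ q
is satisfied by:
  {c: True, q: False}


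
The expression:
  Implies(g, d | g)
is always true.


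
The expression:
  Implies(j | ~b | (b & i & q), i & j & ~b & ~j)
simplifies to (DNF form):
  (b & ~i & ~j) | (b & ~j & ~q)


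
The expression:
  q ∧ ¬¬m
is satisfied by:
  {m: True, q: True}


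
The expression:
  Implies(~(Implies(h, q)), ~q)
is always true.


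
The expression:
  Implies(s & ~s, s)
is always true.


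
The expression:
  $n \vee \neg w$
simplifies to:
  $n \vee \neg w$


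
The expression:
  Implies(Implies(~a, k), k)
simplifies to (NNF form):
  k | ~a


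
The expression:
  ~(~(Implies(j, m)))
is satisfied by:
  {m: True, j: False}
  {j: False, m: False}
  {j: True, m: True}


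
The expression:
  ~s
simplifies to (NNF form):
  ~s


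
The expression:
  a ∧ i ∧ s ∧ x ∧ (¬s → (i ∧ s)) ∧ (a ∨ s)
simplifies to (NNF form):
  a ∧ i ∧ s ∧ x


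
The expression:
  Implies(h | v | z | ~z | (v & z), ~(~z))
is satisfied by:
  {z: True}


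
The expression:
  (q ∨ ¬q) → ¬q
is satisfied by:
  {q: False}


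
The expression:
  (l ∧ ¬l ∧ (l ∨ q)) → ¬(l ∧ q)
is always true.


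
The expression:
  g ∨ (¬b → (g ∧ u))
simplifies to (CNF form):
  b ∨ g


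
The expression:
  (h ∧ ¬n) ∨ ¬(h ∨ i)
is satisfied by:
  {n: False, h: False, i: False}
  {h: True, n: False, i: False}
  {i: True, h: True, n: False}
  {n: True, h: False, i: False}


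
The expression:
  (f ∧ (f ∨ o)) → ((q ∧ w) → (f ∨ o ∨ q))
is always true.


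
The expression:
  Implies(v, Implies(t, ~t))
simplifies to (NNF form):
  ~t | ~v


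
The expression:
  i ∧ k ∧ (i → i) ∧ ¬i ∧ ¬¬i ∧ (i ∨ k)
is never true.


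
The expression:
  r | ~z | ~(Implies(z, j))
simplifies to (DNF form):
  r | ~j | ~z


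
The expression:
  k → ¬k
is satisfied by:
  {k: False}


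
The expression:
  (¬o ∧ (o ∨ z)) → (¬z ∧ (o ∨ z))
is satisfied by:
  {o: True, z: False}
  {z: False, o: False}
  {z: True, o: True}


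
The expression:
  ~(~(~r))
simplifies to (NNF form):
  ~r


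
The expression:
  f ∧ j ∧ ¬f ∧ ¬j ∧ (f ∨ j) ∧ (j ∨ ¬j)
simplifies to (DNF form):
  False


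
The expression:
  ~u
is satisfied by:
  {u: False}


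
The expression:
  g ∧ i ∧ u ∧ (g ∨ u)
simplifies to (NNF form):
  g ∧ i ∧ u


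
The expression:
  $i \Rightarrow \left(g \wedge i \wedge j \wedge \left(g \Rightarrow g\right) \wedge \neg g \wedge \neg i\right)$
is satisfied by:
  {i: False}


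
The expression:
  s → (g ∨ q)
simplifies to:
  g ∨ q ∨ ¬s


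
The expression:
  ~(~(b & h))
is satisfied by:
  {h: True, b: True}


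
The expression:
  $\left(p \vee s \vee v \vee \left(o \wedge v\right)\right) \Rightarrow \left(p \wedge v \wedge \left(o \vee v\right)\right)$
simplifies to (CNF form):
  $\left(p \vee \neg s\right) \wedge \left(p \vee \neg v\right) \wedge \left(v \vee \neg p\right)$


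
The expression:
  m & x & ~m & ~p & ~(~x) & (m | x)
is never true.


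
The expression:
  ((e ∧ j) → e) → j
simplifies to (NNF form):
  j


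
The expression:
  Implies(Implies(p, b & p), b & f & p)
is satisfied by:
  {p: True, f: True, b: False}
  {p: True, f: False, b: False}
  {p: True, b: True, f: True}


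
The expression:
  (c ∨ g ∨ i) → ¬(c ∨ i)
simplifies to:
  ¬c ∧ ¬i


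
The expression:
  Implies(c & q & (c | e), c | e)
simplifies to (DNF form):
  True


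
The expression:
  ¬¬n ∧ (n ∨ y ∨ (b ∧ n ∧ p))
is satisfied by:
  {n: True}


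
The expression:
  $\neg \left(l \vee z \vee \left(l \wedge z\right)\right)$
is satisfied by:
  {z: False, l: False}


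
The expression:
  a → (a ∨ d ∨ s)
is always true.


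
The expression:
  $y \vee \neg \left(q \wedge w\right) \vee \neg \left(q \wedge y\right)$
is always true.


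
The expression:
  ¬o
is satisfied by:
  {o: False}


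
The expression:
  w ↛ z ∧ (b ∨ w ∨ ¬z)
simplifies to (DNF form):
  w ∧ ¬z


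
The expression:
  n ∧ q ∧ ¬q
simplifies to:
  False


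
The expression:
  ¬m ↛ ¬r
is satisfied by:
  {r: True, m: False}


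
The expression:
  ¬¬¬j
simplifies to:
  ¬j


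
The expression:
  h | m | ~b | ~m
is always true.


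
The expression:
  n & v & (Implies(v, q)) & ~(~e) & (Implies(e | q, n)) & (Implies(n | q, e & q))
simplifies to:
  e & n & q & v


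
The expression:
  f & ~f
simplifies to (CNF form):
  False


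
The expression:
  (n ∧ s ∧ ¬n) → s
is always true.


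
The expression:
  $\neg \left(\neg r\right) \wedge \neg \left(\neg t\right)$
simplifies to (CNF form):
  $r \wedge t$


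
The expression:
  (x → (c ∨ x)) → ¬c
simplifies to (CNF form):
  ¬c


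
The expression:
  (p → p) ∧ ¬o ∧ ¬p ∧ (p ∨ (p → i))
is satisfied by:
  {o: False, p: False}


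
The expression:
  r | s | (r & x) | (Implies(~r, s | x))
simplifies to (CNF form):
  r | s | x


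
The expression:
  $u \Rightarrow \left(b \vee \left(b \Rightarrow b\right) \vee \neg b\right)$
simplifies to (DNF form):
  $\text{True}$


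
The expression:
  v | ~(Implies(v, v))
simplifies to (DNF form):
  v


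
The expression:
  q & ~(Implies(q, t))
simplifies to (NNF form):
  q & ~t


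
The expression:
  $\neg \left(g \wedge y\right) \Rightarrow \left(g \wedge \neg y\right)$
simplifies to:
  $g$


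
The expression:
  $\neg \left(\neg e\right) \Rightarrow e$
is always true.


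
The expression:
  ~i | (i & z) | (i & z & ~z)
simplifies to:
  z | ~i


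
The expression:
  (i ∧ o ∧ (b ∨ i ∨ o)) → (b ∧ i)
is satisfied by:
  {b: True, o: False, i: False}
  {o: False, i: False, b: False}
  {b: True, i: True, o: False}
  {i: True, o: False, b: False}
  {b: True, o: True, i: False}
  {o: True, b: False, i: False}
  {b: True, i: True, o: True}


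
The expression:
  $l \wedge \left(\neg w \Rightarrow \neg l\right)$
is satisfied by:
  {w: True, l: True}


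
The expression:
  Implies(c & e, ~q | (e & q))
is always true.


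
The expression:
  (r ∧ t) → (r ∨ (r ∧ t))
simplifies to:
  True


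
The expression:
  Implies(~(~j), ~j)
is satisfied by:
  {j: False}


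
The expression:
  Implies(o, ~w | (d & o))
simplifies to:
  d | ~o | ~w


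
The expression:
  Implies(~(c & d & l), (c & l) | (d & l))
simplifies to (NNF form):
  l & (c | d)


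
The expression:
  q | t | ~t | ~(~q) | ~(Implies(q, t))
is always true.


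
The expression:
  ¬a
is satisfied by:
  {a: False}


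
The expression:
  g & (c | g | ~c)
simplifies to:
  g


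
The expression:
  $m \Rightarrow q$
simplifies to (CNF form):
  $q \vee \neg m$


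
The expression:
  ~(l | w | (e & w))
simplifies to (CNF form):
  ~l & ~w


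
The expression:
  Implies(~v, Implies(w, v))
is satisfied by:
  {v: True, w: False}
  {w: False, v: False}
  {w: True, v: True}


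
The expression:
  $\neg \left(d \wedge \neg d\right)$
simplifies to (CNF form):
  $\text{True}$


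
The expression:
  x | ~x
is always true.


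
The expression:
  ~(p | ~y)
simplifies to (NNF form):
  y & ~p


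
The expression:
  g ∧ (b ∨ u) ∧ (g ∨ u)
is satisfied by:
  {g: True, b: True, u: True}
  {g: True, b: True, u: False}
  {g: True, u: True, b: False}


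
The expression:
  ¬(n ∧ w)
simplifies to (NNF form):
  ¬n ∨ ¬w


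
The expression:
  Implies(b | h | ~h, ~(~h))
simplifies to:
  h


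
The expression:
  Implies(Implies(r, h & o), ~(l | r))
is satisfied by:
  {r: True, l: False, o: False, h: False}
  {r: True, h: True, l: False, o: False}
  {r: True, o: True, l: False, h: False}
  {r: True, l: True, o: False, h: False}
  {r: True, h: True, l: True, o: False}
  {r: True, o: True, l: True, h: False}
  {h: False, l: False, o: False, r: False}
  {h: True, l: False, o: False, r: False}
  {o: True, h: False, l: False, r: False}
  {h: True, o: True, l: False, r: False}


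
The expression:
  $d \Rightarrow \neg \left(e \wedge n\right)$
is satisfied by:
  {e: False, d: False, n: False}
  {n: True, e: False, d: False}
  {d: True, e: False, n: False}
  {n: True, d: True, e: False}
  {e: True, n: False, d: False}
  {n: True, e: True, d: False}
  {d: True, e: True, n: False}


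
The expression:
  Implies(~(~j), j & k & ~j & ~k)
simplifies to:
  ~j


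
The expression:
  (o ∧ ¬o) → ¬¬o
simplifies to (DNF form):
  True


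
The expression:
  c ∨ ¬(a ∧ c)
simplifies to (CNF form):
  True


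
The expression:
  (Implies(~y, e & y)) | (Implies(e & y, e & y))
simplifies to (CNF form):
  True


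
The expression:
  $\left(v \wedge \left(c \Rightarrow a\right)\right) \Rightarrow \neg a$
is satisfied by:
  {v: False, a: False}
  {a: True, v: False}
  {v: True, a: False}


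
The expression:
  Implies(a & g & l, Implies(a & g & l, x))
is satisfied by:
  {x: True, l: False, a: False, g: False}
  {x: False, l: False, a: False, g: False}
  {g: True, x: True, l: False, a: False}
  {g: True, x: False, l: False, a: False}
  {x: True, a: True, g: False, l: False}
  {a: True, g: False, l: False, x: False}
  {g: True, a: True, x: True, l: False}
  {g: True, a: True, x: False, l: False}
  {x: True, l: True, g: False, a: False}
  {l: True, g: False, a: False, x: False}
  {x: True, g: True, l: True, a: False}
  {g: True, l: True, x: False, a: False}
  {x: True, a: True, l: True, g: False}
  {a: True, l: True, g: False, x: False}
  {g: True, a: True, l: True, x: True}


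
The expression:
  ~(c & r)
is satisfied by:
  {c: False, r: False}
  {r: True, c: False}
  {c: True, r: False}


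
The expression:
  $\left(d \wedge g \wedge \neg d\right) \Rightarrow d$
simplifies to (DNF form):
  $\text{True}$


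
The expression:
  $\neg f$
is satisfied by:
  {f: False}


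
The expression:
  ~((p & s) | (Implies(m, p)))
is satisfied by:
  {m: True, p: False}


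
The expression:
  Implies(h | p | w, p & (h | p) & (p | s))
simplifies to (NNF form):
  p | (~h & ~w)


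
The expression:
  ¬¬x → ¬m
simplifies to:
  ¬m ∨ ¬x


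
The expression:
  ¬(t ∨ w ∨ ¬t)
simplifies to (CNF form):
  False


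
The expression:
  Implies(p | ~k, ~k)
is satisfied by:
  {p: False, k: False}
  {k: True, p: False}
  {p: True, k: False}


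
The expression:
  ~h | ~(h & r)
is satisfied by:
  {h: False, r: False}
  {r: True, h: False}
  {h: True, r: False}


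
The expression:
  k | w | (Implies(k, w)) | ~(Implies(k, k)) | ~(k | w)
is always true.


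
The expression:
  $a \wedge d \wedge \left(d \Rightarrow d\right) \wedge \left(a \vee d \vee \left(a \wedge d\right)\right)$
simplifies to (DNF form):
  $a \wedge d$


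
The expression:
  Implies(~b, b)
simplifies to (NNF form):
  b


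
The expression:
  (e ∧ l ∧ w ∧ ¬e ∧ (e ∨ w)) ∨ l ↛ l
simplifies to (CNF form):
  False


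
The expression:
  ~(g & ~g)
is always true.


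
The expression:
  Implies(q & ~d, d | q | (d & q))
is always true.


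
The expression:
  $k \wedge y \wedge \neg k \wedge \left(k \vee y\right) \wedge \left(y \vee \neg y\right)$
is never true.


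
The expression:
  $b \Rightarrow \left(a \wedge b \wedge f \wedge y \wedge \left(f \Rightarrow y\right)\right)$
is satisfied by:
  {y: True, a: True, f: True, b: False}
  {y: True, a: True, f: False, b: False}
  {y: True, f: True, a: False, b: False}
  {y: True, f: False, a: False, b: False}
  {a: True, f: True, y: False, b: False}
  {a: True, y: False, f: False, b: False}
  {a: False, f: True, y: False, b: False}
  {a: False, y: False, f: False, b: False}
  {y: True, b: True, a: True, f: True}


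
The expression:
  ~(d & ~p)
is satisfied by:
  {p: True, d: False}
  {d: False, p: False}
  {d: True, p: True}


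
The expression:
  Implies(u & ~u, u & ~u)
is always true.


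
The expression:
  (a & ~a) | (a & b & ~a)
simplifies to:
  False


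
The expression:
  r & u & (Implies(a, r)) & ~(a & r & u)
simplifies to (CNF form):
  r & u & ~a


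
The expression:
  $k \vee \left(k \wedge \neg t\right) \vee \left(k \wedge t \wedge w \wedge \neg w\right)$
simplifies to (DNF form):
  $k$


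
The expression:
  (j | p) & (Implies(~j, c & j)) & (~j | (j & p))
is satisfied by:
  {p: True, j: True}


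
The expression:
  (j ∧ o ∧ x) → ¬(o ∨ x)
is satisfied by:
  {o: False, x: False, j: False}
  {j: True, o: False, x: False}
  {x: True, o: False, j: False}
  {j: True, x: True, o: False}
  {o: True, j: False, x: False}
  {j: True, o: True, x: False}
  {x: True, o: True, j: False}


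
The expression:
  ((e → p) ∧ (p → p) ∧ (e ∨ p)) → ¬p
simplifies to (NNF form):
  ¬p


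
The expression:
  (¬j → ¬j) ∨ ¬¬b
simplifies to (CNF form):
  True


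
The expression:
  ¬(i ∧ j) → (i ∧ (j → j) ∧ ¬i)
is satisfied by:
  {i: True, j: True}


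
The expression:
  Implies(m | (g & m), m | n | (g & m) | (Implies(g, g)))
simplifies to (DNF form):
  True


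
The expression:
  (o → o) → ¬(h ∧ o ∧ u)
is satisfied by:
  {u: False, o: False, h: False}
  {h: True, u: False, o: False}
  {o: True, u: False, h: False}
  {h: True, o: True, u: False}
  {u: True, h: False, o: False}
  {h: True, u: True, o: False}
  {o: True, u: True, h: False}


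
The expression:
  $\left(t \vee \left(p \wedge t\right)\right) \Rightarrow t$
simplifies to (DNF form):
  $\text{True}$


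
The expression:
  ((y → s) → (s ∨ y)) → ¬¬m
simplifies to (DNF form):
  m ∨ (¬s ∧ ¬y)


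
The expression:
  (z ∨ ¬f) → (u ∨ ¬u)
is always true.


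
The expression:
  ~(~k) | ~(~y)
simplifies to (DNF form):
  k | y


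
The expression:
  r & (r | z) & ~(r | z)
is never true.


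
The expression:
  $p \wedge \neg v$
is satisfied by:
  {p: True, v: False}


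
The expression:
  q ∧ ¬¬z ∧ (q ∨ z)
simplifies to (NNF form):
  q ∧ z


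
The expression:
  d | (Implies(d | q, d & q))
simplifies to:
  d | ~q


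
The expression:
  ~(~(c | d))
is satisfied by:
  {d: True, c: True}
  {d: True, c: False}
  {c: True, d: False}


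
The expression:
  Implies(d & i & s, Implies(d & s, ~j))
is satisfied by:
  {s: False, d: False, i: False, j: False}
  {j: True, s: False, d: False, i: False}
  {i: True, s: False, d: False, j: False}
  {j: True, i: True, s: False, d: False}
  {d: True, j: False, s: False, i: False}
  {j: True, d: True, s: False, i: False}
  {i: True, d: True, j: False, s: False}
  {j: True, i: True, d: True, s: False}
  {s: True, i: False, d: False, j: False}
  {j: True, s: True, i: False, d: False}
  {i: True, s: True, j: False, d: False}
  {j: True, i: True, s: True, d: False}
  {d: True, s: True, i: False, j: False}
  {j: True, d: True, s: True, i: False}
  {i: True, d: True, s: True, j: False}


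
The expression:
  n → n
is always true.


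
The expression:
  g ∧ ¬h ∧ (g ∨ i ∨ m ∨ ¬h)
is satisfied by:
  {g: True, h: False}


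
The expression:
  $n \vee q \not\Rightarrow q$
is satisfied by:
  {n: True}


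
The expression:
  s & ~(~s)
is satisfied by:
  {s: True}


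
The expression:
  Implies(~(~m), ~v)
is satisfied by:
  {m: False, v: False}
  {v: True, m: False}
  {m: True, v: False}


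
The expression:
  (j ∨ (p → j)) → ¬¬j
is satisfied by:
  {p: True, j: True}
  {p: True, j: False}
  {j: True, p: False}


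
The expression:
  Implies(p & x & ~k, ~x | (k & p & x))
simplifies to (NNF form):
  k | ~p | ~x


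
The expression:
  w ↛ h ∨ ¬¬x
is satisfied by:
  {x: True, w: True, h: False}
  {x: True, w: False, h: False}
  {x: True, h: True, w: True}
  {x: True, h: True, w: False}
  {w: True, h: False, x: False}


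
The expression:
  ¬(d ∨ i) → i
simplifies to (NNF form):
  d ∨ i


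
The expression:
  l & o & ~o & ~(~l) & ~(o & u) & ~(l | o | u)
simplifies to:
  False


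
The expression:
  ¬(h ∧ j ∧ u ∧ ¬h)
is always true.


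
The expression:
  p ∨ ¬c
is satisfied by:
  {p: True, c: False}
  {c: False, p: False}
  {c: True, p: True}


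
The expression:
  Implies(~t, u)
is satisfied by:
  {t: True, u: True}
  {t: True, u: False}
  {u: True, t: False}


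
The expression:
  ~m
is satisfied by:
  {m: False}


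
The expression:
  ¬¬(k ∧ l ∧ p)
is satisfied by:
  {k: True, p: True, l: True}


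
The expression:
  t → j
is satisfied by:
  {j: True, t: False}
  {t: False, j: False}
  {t: True, j: True}


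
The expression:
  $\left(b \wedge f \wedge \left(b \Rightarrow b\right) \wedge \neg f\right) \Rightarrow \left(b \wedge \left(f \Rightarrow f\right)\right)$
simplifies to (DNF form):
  $\text{True}$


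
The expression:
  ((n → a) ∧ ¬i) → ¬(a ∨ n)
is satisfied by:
  {i: True, a: False}
  {a: False, i: False}
  {a: True, i: True}


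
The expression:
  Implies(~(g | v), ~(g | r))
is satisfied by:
  {v: True, g: True, r: False}
  {v: True, g: False, r: False}
  {g: True, v: False, r: False}
  {v: False, g: False, r: False}
  {r: True, v: True, g: True}
  {r: True, v: True, g: False}
  {r: True, g: True, v: False}


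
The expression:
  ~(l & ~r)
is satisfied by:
  {r: True, l: False}
  {l: False, r: False}
  {l: True, r: True}


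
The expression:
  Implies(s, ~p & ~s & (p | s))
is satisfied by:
  {s: False}


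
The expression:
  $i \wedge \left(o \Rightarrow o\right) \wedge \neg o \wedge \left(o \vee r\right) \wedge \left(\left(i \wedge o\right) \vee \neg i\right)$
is never true.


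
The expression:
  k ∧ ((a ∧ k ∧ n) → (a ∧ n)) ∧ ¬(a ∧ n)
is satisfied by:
  {k: True, n: False, a: False}
  {a: True, k: True, n: False}
  {n: True, k: True, a: False}


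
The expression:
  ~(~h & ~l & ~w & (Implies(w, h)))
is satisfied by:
  {h: True, l: True, w: True}
  {h: True, l: True, w: False}
  {h: True, w: True, l: False}
  {h: True, w: False, l: False}
  {l: True, w: True, h: False}
  {l: True, w: False, h: False}
  {w: True, l: False, h: False}


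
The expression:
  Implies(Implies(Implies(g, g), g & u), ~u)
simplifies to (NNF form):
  ~g | ~u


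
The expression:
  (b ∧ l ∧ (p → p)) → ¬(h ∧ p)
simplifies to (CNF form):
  ¬b ∨ ¬h ∨ ¬l ∨ ¬p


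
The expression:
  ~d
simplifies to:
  ~d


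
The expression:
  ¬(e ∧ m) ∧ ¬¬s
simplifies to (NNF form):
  s ∧ (¬e ∨ ¬m)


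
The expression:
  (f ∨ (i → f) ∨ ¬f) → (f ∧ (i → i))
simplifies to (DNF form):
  f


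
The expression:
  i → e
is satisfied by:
  {e: True, i: False}
  {i: False, e: False}
  {i: True, e: True}


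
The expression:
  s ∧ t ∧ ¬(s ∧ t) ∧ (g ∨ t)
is never true.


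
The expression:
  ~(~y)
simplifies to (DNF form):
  y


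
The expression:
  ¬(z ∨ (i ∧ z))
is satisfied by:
  {z: False}


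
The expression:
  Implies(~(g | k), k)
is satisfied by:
  {k: True, g: True}
  {k: True, g: False}
  {g: True, k: False}


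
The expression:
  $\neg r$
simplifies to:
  $\neg r$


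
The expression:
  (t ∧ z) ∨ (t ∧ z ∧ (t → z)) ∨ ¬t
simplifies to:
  z ∨ ¬t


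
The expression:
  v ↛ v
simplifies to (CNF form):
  False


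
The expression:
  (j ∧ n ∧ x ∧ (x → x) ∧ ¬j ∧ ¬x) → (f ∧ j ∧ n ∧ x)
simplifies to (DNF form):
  True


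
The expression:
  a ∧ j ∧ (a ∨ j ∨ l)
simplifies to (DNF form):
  a ∧ j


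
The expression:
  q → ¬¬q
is always true.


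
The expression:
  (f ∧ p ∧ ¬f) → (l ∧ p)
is always true.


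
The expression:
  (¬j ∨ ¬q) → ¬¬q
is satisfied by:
  {q: True}


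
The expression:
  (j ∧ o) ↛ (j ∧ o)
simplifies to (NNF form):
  False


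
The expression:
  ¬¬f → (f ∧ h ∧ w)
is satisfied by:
  {h: True, w: True, f: False}
  {h: True, w: False, f: False}
  {w: True, h: False, f: False}
  {h: False, w: False, f: False}
  {f: True, h: True, w: True}


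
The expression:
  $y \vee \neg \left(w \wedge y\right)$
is always true.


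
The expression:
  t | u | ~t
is always true.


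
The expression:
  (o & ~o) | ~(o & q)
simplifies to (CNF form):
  ~o | ~q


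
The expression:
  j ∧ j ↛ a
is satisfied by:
  {j: True, a: False}


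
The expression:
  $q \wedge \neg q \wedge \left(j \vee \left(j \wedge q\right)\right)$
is never true.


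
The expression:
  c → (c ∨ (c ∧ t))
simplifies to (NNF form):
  True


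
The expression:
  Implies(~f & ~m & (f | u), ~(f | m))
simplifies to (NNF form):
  True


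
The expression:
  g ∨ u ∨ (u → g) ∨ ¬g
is always true.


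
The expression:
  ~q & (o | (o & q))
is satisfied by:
  {o: True, q: False}


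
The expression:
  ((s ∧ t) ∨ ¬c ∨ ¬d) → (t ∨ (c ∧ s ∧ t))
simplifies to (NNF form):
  t ∨ (c ∧ d)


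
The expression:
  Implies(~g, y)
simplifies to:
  g | y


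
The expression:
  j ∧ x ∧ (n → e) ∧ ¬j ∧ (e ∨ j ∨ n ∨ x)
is never true.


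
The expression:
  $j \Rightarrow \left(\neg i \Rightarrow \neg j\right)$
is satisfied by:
  {i: True, j: False}
  {j: False, i: False}
  {j: True, i: True}


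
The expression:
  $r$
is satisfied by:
  {r: True}


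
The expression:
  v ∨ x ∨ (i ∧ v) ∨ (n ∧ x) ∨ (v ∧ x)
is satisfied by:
  {x: True, v: True}
  {x: True, v: False}
  {v: True, x: False}


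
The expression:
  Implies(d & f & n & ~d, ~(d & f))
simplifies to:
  True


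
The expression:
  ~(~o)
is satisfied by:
  {o: True}


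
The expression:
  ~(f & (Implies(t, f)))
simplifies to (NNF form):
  ~f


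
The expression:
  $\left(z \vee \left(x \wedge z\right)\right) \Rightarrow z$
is always true.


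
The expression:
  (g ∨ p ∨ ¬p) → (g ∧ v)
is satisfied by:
  {g: True, v: True}


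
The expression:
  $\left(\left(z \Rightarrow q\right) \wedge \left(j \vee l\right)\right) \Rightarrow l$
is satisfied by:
  {z: True, l: True, q: False, j: False}
  {l: True, z: False, q: False, j: False}
  {z: True, l: True, q: True, j: False}
  {l: True, q: True, z: False, j: False}
  {z: True, q: False, l: False, j: False}
  {z: False, q: False, l: False, j: False}
  {z: True, q: True, l: False, j: False}
  {q: True, z: False, l: False, j: False}
  {j: True, z: True, l: True, q: False}
  {j: True, l: True, z: False, q: False}
  {j: True, z: True, l: True, q: True}
  {j: True, l: True, q: True, z: False}
  {j: True, z: True, q: False, l: False}


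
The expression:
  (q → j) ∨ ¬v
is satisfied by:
  {j: True, v: False, q: False}
  {j: False, v: False, q: False}
  {q: True, j: True, v: False}
  {q: True, j: False, v: False}
  {v: True, j: True, q: False}
  {v: True, j: False, q: False}
  {v: True, q: True, j: True}
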